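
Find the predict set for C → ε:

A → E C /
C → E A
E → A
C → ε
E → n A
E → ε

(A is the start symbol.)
PREDICT(C → ε) = (FIRST(RHS) \ {ε}) ∪ (FOLLOW(C) if ε ∈ FIRST(RHS), i.e. RHS ⇒* ε)
The right-hand side is ε (FIRST(ε) = { ε }), so the predict set is FOLLOW(C) = { '/' }
PREDICT(C → ε) = { '/' }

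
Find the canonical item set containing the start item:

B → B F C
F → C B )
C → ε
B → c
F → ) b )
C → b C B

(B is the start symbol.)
First, augment the grammar with B' → B
I₀ = CLOSURE({ [B' → . B] }):
  [B' → . B] has the dot before B: add [B → . B F C], [B → . c]
No further items can be added.

I₀ = { [B → . B F C], [B → . c], [B' → . B] }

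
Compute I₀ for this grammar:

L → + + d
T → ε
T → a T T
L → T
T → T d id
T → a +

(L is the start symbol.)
{ [L → . + + d], [L → . T], [L' → . L], [T → . T d id], [T → . a +], [T → . a T T], [T → .] }

First, augment the grammar with L' → L
I₀ = CLOSURE({ [L' → . L] }):
  [L' → . L] has the dot before L: add [L → . + + d], [L → . T]
  [L → . T] has the dot before T: add [T → .], [T → . a T T], [T → . T d id], [T → . a +]
No further items can be added.

I₀ = { [L → . + + d], [L → . T], [L' → . L], [T → . T d id], [T → . a +], [T → . a T T], [T → .] }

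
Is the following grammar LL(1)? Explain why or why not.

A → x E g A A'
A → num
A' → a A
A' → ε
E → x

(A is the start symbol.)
No. Predict set conflict for A': { 'a' }

A grammar is LL(1) if for each non-terminal N with multiple productions, the predict sets of those productions are pairwise disjoint, where PREDICT(N → α) = (FIRST(α) \ {ε}) ∪ (FOLLOW(N) if α ⇒* ε).

Relevant sets:
  FOLLOW(A') = { $, 'a' }

For A:
  PREDICT(A → x E g A A') = { 'x' }
  PREDICT(A → num) = { 'num' }
For A':
  PREDICT(A' → a A) = { 'a' }
  PREDICT(A' → ε) = { $, 'a' }
E has a single production, so nothing to check there.

Conflict found: Predict set conflict for A': { 'a' }
The grammar is NOT LL(1).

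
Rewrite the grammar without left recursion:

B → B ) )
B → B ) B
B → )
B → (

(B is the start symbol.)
B is directly left-recursive. The standard transformation for
  A → A α₁ | ... | A α_m | β₁ | ... | β_n
is
  A  → β₁ A' | ... | β_n A'
  A' → α₁ A' | ... | α_m A' | ε

B → ) becomes B → ) B'
B → ( becomes B → ( B'
B → B ) ) becomes B' → ) ) B'
B → B ) B becomes B' → ) B B'
Add B' → ε

Resulting grammar:
B → ) B'
B → ( B'
B' → ) ) B'
B' → ) B B'
B' → ε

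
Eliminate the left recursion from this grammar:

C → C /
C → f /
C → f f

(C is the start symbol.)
C → f / C'
C → f f C'
C' → / C'
C' → ε

C is directly left-recursive. The standard transformation for
  A → A α₁ | ... | A α_m | β₁ | ... | β_n
is
  A  → β₁ A' | ... | β_n A'
  A' → α₁ A' | ... | α_m A' | ε

C → f / becomes C → f / C'
C → f f becomes C → f f C'
C → C / becomes C' → / C'
Add C' → ε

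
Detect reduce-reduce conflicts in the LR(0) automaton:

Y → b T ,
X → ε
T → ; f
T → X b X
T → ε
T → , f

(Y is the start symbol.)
Yes — I2: [T → .] vs [X → .]

A reduce-reduce conflict occurs when an LR(0) state has two complete items [A → α .] and [B → β .] — both call for a reduction, and with no lookahead the parser cannot choose between them.

Augment with Y' → Y and build the canonical LR(0) collection (I0 = CLOSURE({[Y' → . Y]}), then GOTO on every symbol after a dot until no new states appear). It has 12 states:
  I0: { [Y → . b T ,], [Y' → . Y] }  — shift
  I1: { [Y' → Y .] }  — accept
  I2: { [T → . , f], [T → . ; f], [T → . X b X], [T → .], [X → .], [Y → b . T ,] }  — shift, 2 reduces
  I3: { [T → , . f] }  — shift
  I4: { [T → ; . f] }  — shift
  I5: { [Y → b T . ,] }  — shift
  I6: { [T → X . b X] }  — shift
  I7: { [T → X b . X], [X → .] }  — reduce
  I8: { [T → X b X .] }  — reduce
  I9: { [Y → b T , .] }  — reduce
  I10: { [T → ; f .] }  — reduce
  I11: { [T → , f .] }  — reduce

I2 contains complete items [T → .], [X → .] — reduce-reduce conflict.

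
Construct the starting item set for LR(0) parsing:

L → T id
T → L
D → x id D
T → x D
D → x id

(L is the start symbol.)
First, augment the grammar with L' → L
I₀ = CLOSURE({ [L' → . L] }):
  [L' → . L] has the dot before L: add [L → . T id]
  [L → . T id] has the dot before T: add [T → . L], [T → . x D]
No further items can be added.

I₀ = { [L → . T id], [L' → . L], [T → . L], [T → . x D] }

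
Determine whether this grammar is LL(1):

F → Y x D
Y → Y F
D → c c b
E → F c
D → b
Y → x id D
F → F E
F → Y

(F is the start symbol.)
No. Predict set conflict for F: { 'x' }

A grammar is LL(1) if for each non-terminal N with multiple productions, the predict sets of those productions are pairwise disjoint, where PREDICT(N → α) = (FIRST(α) \ {ε}) ∪ (FOLLOW(N) if α ⇒* ε).

Relevant sets:
  FIRST(Y) = { 'x' }
  FIRST(F) = { 'x' }

For F:
  PREDICT(F → Y x D) = { 'x' }
  PREDICT(F → F E) = { 'x' }
  PREDICT(F → Y) = { 'x' }
For Y:
  PREDICT(Y → Y F) = { 'x' }
  PREDICT(Y → x id D) = { 'x' }
For D:
  PREDICT(D → c c b) = { 'c' }
  PREDICT(D → b) = { 'b' }
E has a single production, so nothing to check there.

Conflict found: Predict set conflict for F: { 'x' }
The grammar is NOT LL(1).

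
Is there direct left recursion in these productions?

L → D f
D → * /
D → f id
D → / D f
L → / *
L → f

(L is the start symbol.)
L → D f: starts with D
D → * /: starts with '*'
D → f id: starts with f
D → / D f: starts with '/'
L → / *: starts with '/'
L → f: starts with f

No direct left recursion found.

Answer: No direct left recursion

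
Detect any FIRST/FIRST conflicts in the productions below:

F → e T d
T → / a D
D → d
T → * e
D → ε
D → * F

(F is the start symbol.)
No FIRST/FIRST conflicts.

A FIRST/FIRST conflict occurs when two productions N → α and N → β for the same non-terminal have FIRST(α) ∩ FIRST(β) ≠ ∅ (with ε ∈ FIRST of a nullable right-hand side, so two nullable alternatives also conflict).

Productions for T:
  T → / a D: FIRST = { '/' }
  T → * e: FIRST = { '*' }
Productions for D:
  D → d: FIRST = { 'd' }
  D → ε: FIRST = { ε }
  D → * F: FIRST = { '*' }
F has only one production, so no FIRST/FIRST conflict is possible there.

All alternatives of each non-terminal have pairwise disjoint FIRST sets.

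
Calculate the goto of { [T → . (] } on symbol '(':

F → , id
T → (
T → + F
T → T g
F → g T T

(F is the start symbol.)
{ [T → ( .] }

GOTO(I, '(') = CLOSURE({ [A → αX.β] : [A → α.Xβ] ∈ I, X = '(' })

Items with dot before '(', with the dot advanced:
  [T → . (] → [T → ( .]
Closure adds nothing (no advanced item has the dot before a non-terminal).

GOTO = { [T → ( .] }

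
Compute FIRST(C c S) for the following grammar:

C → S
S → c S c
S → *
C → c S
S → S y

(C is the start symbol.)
{ '*', 'c' }

FIRST sets of the non-terminals involved (from the grammar, by fixed-point iteration):
  FIRST(C) = { '*', 'c' }

To compute FIRST(C c S), process the symbols left to right:
Symbol C is a non-terminal. Add FIRST(C) \ {ε} = { '*', 'c' }
C is not nullable (ε ∉ FIRST(C)), so stop here.
FIRST(C c S) = { '*', 'c' }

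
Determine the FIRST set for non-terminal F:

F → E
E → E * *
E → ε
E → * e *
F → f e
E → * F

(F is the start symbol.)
FIRST sets of the other non-terminals involved (by the same procedure, iterated to a fixed point):
  FIRST(E) = { '*', ε }

From F → E:
  - E is a non-terminal: add FIRST(E) \ {ε} = { '*' }
    E is nullable and nothing follows, so the whole right-hand side can vanish: ε ∈ FIRST(F)
From F → f e:
  - f is a terminal: add 'f' and stop

Collecting: FIRST(F) = { '*', 'f', ε }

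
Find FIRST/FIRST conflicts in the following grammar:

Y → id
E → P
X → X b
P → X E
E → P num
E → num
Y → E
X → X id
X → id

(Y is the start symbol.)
A FIRST/FIRST conflict occurs when two productions N → α and N → β for the same non-terminal have FIRST(α) ∩ FIRST(β) ≠ ∅ (with ε ∈ FIRST of a nullable right-hand side, so two nullable alternatives also conflict).

FIRST sets of the non-terminals at (or reachable through a nullable prefix from) the front of some alternative:
  FIRST(E) = { 'id', 'num' }
  FIRST(P) = { 'id' }
  FIRST(X) = { 'id' }

Productions for Y:
  Y → id: FIRST = { 'id' }
  Y → E: FIRST = { 'id', 'num' }
Productions for E:
  E → P: FIRST = { 'id' }
  E → P num: FIRST = { 'id' }
  E → num: FIRST = { 'num' }
Productions for X:
  X → X b: FIRST = { 'id' }
  X → X id: FIRST = { 'id' }
  X → id: FIRST = { 'id' }
P has only one production, so no FIRST/FIRST conflict is possible there.

Conflict for Y: Y → id and Y → E
  Overlap: { 'id' }
Conflict for E: E → P and E → P num
  Overlap: { 'id' }
Conflict for X: X → X b and X → X id
  Overlap: { 'id' }
Conflict for X: X → X b and X → id
  Overlap: { 'id' }
Conflict for X: X → X id and X → id
  Overlap: { 'id' }

Answer: Yes. Y → id / Y → E on { 'id' }; E → P / E → P num on { 'id' }; X → X b / X → X id on { 'id' }; X → X b / X → id on { 'id' }; X → X id / X → id on { 'id' }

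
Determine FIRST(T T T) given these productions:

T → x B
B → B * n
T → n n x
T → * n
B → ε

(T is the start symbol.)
FIRST sets of the non-terminals involved (from the grammar, by fixed-point iteration):
  FIRST(T) = { '*', 'n', 'x' }

To compute FIRST(T T T), process the symbols left to right:
Symbol T is a non-terminal. Add FIRST(T) \ {ε} = { '*', 'n', 'x' }
T is not nullable (ε ∉ FIRST(T)), so stop here.
FIRST(T T T) = { '*', 'n', 'x' }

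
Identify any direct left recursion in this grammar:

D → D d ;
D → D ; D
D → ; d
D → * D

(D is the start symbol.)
Direct left recursion occurs when N → N α for some non-terminal N (the right-hand side begins with the left-hand side itself).

D → D d ;: LEFT RECURSIVE (starts with D)
D → D ; D: LEFT RECURSIVE (starts with D)
D → ; d: starts with ';'
D → * D: starts with '*'

The grammar has direct left recursion on: D.

Answer: Yes, D is left-recursive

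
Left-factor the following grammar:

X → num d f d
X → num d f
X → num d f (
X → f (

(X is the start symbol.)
Left-factoring transforms A → αβ₁ | αβ₂ into A → αA' and A' → β₁ | β₂
(α is the longest common prefix among the alternatives). Repeat until
no nonterminal has two alternatives with a common prefix.

Round 1: X has alternatives sharing prefix 'num d f'. Introduce X': X → num d f X'
  Add: X' → d
  Add: X' → ε
  Add: X' → (

No remaining common prefixes — done.

Resulting grammar:
X → num d f X'
X' → d
X' → ε
X' → (
X → f (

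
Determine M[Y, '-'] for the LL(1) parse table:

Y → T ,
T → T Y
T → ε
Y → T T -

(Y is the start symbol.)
Y → T ,, Y → T T -

To find M[Y, '-'], we find productions for Y where '-' is in the predict set (PREDICT(N → α) = (FIRST(α) \ {ε}) ∪ (FOLLOW(N) if α ⇒* ε)).

Relevant sets:
  FIRST(T) = { ',', '-', ε }

Y → T ,: PREDICT = { ',', '-' }
  '-' is in predict set, so this production goes in M[Y, '-']
Y → T T -: PREDICT = { ',', '-' }
  '-' is in predict set, so this production goes in M[Y, '-']

M[Y, '-'] = Y → T ,, Y → T T -  (a multiply-defined cell — the grammar is not LL(1))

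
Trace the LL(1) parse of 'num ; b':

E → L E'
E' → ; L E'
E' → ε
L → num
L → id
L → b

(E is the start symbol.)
Stack is shown with the top on the left.

Stack     Input      Action
---------------------------
E $       num ; b $  output E → L E'
L E' $    num ; b $  output L → num
num E' $  num ; b $  match 'num'
E' $      ; b $      output E' → ; L E'
; L E' $  ; b $      match ';'
L E' $    b $        output L → b
b E' $    b $        match 'b'
E' $      $          output E' → ε
$         $          accept

The string is accepted.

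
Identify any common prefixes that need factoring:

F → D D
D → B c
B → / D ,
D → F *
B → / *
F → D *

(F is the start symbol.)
Left-factoring is needed when two productions for the same non-terminal
share a common prefix on the right-hand side.

Productions for F:
  F → D D
  F → D *
Productions for D:
  D → B c
  D → F *
Productions for B:
  B → / D ,
  B → / *

Found common prefix 'D' in productions for F
Found common prefix '/' in productions for B

Answer: Yes, F has productions with common prefix 'D'; B has productions with common prefix '/'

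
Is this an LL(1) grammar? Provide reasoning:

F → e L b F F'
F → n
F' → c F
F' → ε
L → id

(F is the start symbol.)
Relevant sets:
  FOLLOW(F') = { $, 'c' }

For F:
  PREDICT(F → e L b F F') = { 'e' }
  PREDICT(F → n) = { 'n' }
For F':
  PREDICT(F' → c F) = { 'c' }
  PREDICT(F' → ε) = { $, 'c' }
L has a single production, so nothing to check there.

Conflict found: Predict set conflict for F': { 'c' }
The grammar is NOT LL(1).

Answer: No. Predict set conflict for F': { 'c' }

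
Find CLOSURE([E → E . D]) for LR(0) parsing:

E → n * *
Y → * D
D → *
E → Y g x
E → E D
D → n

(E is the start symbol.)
{ [D → . *], [D → . n], [E → E . D] }

Start with: [E → E . D]
  [E → E . D] has the dot before D: add [D → . *], [D → . n]
No further items can be added.

CLOSURE = { [D → . *], [D → . n], [E → E . D] }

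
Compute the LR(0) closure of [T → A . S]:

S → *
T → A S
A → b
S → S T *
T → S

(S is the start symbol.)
Start with: [T → A . S]
  [T → A . S] has the dot before S: add [S → . *], [S → . S T *]
No further items can be added.

CLOSURE = { [S → . *], [S → . S T *], [T → A . S] }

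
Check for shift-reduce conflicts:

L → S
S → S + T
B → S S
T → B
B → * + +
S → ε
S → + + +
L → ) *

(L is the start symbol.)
Yes — I0: [S → .] vs [L → . ) *]; I4: [L → S .] vs [S → S . + T]; I5: [S → .] vs [B → . * + +]; I8: [S → .] vs [S → . + + +]; I10: [S → .] vs [B → . * + +]; I11: [B → S S .] vs [S → S . + T]; I13: [S → + + + .] vs [S → + + . +]

A shift-reduce conflict occurs when an LR(0) state has both:
  - a complete (reduce) item [A → α .] (dot at the end), and
  - a shift item [B → β . c γ] (dot before a terminal).

Augment with L' → L and build the canonical LR(0) collection (I0 = CLOSURE({[L' → . L]}), then GOTO on every symbol after a dot until no new states appear). It has 19 states:
  I0: { [L → . ) *], [L → . S], [L' → . L], [S → . + + +], [S → . S + T], [S → .] }  — shift, reduce
  I1: { [L → ) . *] }  — shift
  I2: { [S → + . + +] }  — shift
  I3: { [L' → L .] }  — accept
  I4: { [L → S .], [S → S . + T] }  — shift, reduce
  I5: { [B → . * + +], [B → . S S], [S → . + + +], [S → . S + T], [S → .], [S → S + . T], [T → . B] }  — shift, reduce
  I6: { [B → * . + +] }  — shift
  I7: { [T → B .] }  — reduce
  I8: { [B → S . S], [S → . + + +], [S → . S + T], [S → .], [S → S . + T] }  — shift, reduce
  I9: { [S → S + T .] }  — reduce
  I10: { [B → . * + +], [B → . S S], [S → + . + +], [S → . + + +], [S → . S + T], [S → .], [S → S + . T], [T → . B] }  — shift, reduce
  I11: { [B → S S .], [S → S . + T] }  — shift, reduce
  I12: { [S → + + . +], [S → + . + +] }  — shift
  I13: { [S → + + + .], [S → + + . +] }  — shift, reduce
  I14: { [S → + + + .] }  — reduce
  I15: { [B → * + . +] }  — shift
  I16: { [B → * + + .] }  — reduce
  I17: { [S → + + . +] }  — shift
  I18: { [L → ) * .] }  — reduce

I0 contains reduce item [S → .] and shift items [L → . ) *], [S → . + + +] — shift-reduce conflict.
I4 contains reduce item [L → S .] and shift item [S → S . + T] — shift-reduce conflict.
I5 contains reduce item [S → .] and shift items [B → . * + +], [S → . + + +] — shift-reduce conflict.
I8 contains reduce item [S → .] and shift items [S → . + + +], [S → S . + T] — shift-reduce conflict.
I10 contains reduce item [S → .] and shift items [B → . * + +], [S → . + + +], [S → + . + +] — shift-reduce conflict.
I11 contains reduce item [B → S S .] and shift item [S → S . + T] — shift-reduce conflict.
I13 contains reduce item [S → + + + .] and shift item [S → + + . +] — shift-reduce conflict.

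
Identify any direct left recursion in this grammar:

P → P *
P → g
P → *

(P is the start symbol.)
Yes, P is left-recursive

Direct left recursion occurs when N → N α for some non-terminal N (the right-hand side begins with the left-hand side itself).

P → P *: LEFT RECURSIVE (starts with P)
P → g: starts with g
P → *: starts with '*'

The grammar has direct left recursion on: P.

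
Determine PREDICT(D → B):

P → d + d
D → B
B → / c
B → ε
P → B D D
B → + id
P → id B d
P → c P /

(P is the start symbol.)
{ $, '+', '/' }

PREDICT(D → B) = (FIRST(RHS) \ {ε}) ∪ (FOLLOW(D) if ε ∈ FIRST(RHS), i.e. RHS ⇒* ε)
FIRST(B) = { '+', '/', ε }
FIRST(B) = { '+', '/', ε }
ε ∈ FIRST(B) (the right-hand side is nullable), so add FOLLOW(D) = { $, '+', '/' }
PREDICT(D → B) = { $, '+', '/' }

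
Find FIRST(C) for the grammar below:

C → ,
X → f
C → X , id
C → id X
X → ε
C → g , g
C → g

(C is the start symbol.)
To compute FIRST(C), examine every production with C on the left-hand side, reading each right-hand side left to right until a non-nullable symbol is reached.

FIRST sets of the other non-terminals involved (by the same procedure, iterated to a fixed point):
  FIRST(X) = { 'f', ε }

From C → ,:
  - ',' is a terminal: add ',' and stop
From C → X , id:
  - X is a non-terminal: add FIRST(X) \ {ε} = { 'f' }
    X is nullable, so continue to the next symbol
  - ',' is a terminal: add ',' and stop
From C → id X:
  - id is a terminal: add 'id' and stop
From C → g , g:
  - g is a terminal: add 'g' and stop
From C → g:
  - g is a terminal: add 'g' and stop

Collecting: FIRST(C) = { ',', 'f', 'g', 'id' }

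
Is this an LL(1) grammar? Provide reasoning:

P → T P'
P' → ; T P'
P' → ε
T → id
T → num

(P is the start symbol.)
A grammar is LL(1) if for each non-terminal N with multiple productions, the predict sets of those productions are pairwise disjoint, where PREDICT(N → α) = (FIRST(α) \ {ε}) ∪ (FOLLOW(N) if α ⇒* ε).

Relevant sets:
  FOLLOW(P') = { $ }

For P':
  PREDICT(P' → ';' T P') = { ';' }
  PREDICT(P' → ε) = { $ }
For T:
  PREDICT(T → id) = { 'id' }
  PREDICT(T → num) = { 'num' }
P has a single production, so nothing to check there.

All predict sets are disjoint. The grammar IS LL(1).

Answer: Yes, the grammar is LL(1).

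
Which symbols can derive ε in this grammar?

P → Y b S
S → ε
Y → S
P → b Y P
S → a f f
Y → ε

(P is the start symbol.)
{ 'S', 'Y' }

ε-productions: S → ε, Y → ε
So S, Y are immediately nullable.
No further non-terminal can be added: every production for the remaining non-terminals contains a terminal or a non-nullable non-terminal.
Nullable = { 'S', 'Y' }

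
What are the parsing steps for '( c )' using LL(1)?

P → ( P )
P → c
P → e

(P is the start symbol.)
Stack is shown with the top on the left.

Stack    Input    Action
------------------------
P $      ( c ) $  output P → ( P )
( P ) $  ( c ) $  match '('
P ) $    c ) $    output P → c
c ) $    c ) $    match 'c'
) $      ) $      match ')'
$        $        accept

The string is accepted.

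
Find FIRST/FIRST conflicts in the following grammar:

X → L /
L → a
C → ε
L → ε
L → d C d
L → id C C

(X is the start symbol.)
A FIRST/FIRST conflict occurs when two productions N → α and N → β for the same non-terminal have FIRST(α) ∩ FIRST(β) ≠ ∅ (with ε ∈ FIRST of a nullable right-hand side, so two nullable alternatives also conflict).

Productions for L:
  L → a: FIRST = { 'a' }
  L → ε: FIRST = { ε }
  L → d C d: FIRST = { 'd' }
  L → id C C: FIRST = { 'id' }
X, C have only one production, so no FIRST/FIRST conflict is possible there.

All alternatives of each non-terminal have pairwise disjoint FIRST sets.

Answer: No FIRST/FIRST conflicts.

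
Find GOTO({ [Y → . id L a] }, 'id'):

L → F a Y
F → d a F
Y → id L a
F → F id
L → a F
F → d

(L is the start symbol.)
GOTO(I, 'id') = CLOSURE({ [A → αX.β] : [A → α.Xβ] ∈ I, X = 'id' })

Items with dot before 'id', with the dot advanced:
  [Y → . id L a] → [Y → id . L a]
Closure of the advanced items:
  [Y → id . L a] has the dot before L: add [L → . F a Y], [L → . a F]
  [L → . F a Y] has the dot before F: add [F → . d a F], [F → . F id], [F → . d]

GOTO = { [F → . F id], [F → . d a F], [F → . d], [L → . F a Y], [L → . a F], [Y → id . L a] }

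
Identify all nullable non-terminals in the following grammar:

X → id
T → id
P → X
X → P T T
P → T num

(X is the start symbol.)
None

There are no ε-productions, so no non-terminal can derive ε.
No non-terminals are nullable.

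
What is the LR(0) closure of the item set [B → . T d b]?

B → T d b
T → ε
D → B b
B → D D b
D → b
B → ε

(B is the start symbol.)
{ [B → . T d b], [T → .] }

To compute CLOSURE, for each item [A → α.Bβ] where B is a non-terminal, add [B → .γ] for all productions B → γ; repeat for the newly added items until nothing changes.

Start with: [B → . T d b]
  [B → . T d b] has the dot before T: add [T → .]
No further items can be added.

CLOSURE = { [B → . T d b], [T → .] }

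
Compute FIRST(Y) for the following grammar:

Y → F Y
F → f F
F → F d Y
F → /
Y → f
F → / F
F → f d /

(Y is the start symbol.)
{ '/', 'f' }

FIRST sets of the other non-terminals involved (by the same procedure, iterated to a fixed point):
  FIRST(F) = { '/', 'f' }

From Y → F Y:
  - F is a non-terminal: add FIRST(F) \ {ε} = { '/', 'f' }
    F is not nullable, so stop
From Y → f:
  - f is a terminal: add 'f' and stop

Collecting: FIRST(Y) = { '/', 'f' }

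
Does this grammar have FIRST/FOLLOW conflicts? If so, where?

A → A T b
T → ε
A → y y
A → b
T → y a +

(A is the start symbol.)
No FIRST/FOLLOW conflicts.

A FIRST/FOLLOW conflict occurs when a non-terminal N has a nullable alternative N → β (β ⇒* ε) and another alternative N → α with FIRST(α) ∩ FOLLOW(N) ≠ ∅: on such a lookahead the parser cannot decide between expanding α and letting N vanish via β.

Nullable non-terminals: T.

T: nullable alternative(s) T → ε; FOLLOW(T) = { 'b' }
  T → ε: FIRST \ {ε} = { } — this is the only nullable alternative, skip
  T → y a +: FIRST \ {ε} = { 'y' } — disjoint from FOLLOW(T)

A has no nullable alternative, so no FIRST/FOLLOW check is needed there.

No FIRST/FOLLOW conflicts found.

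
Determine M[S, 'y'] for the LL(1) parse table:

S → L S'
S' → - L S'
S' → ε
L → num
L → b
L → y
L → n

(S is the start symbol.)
S → L S'

To find M[S, 'y'], we find productions for S where 'y' is in the predict set (PREDICT(N → α) = (FIRST(α) \ {ε}) ∪ (FOLLOW(N) if α ⇒* ε)).

Relevant sets:
  FIRST(L) = { 'b', 'n', 'num', 'y' }

S → L S': PREDICT = { 'b', 'n', 'num', 'y' }
  'y' is in predict set, so this production goes in M[S, 'y']

M[S, 'y'] = S → L S'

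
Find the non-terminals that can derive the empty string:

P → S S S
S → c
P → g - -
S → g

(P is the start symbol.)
None

There are no ε-productions, so no non-terminal can derive ε.
No non-terminals are nullable.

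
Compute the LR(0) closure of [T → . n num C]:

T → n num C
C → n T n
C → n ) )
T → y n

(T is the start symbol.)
{ [T → . n num C] }

Start with: [T → . n num C]
The dot precedes the terminal n, so nothing is added.

CLOSURE = { [T → . n num C] }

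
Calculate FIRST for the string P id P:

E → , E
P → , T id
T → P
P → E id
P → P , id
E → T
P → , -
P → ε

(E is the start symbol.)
FIRST sets of the non-terminals involved (from the grammar, by fixed-point iteration):
  FIRST(P) = { ',', 'id', ε }

To compute FIRST(P id P), process the symbols left to right:
Symbol P is a non-terminal. Add FIRST(P) \ {ε} = { ',', 'id' }
P is nullable (ε ∈ FIRST(P)), continue to the next symbol.
Symbol id is a terminal. Add 'id' and stop.
FIRST(P id P) = { ',', 'id' }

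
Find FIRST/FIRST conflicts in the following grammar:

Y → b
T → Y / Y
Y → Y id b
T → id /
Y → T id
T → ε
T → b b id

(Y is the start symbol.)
A FIRST/FIRST conflict occurs when two productions N → α and N → β for the same non-terminal have FIRST(α) ∩ FIRST(β) ≠ ∅ (with ε ∈ FIRST of a nullable right-hand side, so two nullable alternatives also conflict).

FIRST sets of the non-terminals at (or reachable through a nullable prefix from) the front of some alternative:
  FIRST(Y) = { 'b', 'id' }
  FIRST(T) = { 'b', 'id', ε }

Productions for Y:
  Y → b: FIRST = { 'b' }
  Y → Y id b: FIRST = { 'b', 'id' }
  Y → T id: FIRST = { 'b', 'id' }
Productions for T:
  T → Y / Y: FIRST = { 'b', 'id' }
  T → id /: FIRST = { 'id' }
  T → ε: FIRST = { ε }
  T → b b id: FIRST = { 'b' }

Conflict for Y: Y → b and Y → Y id b
  Overlap: { 'b' }
Conflict for Y: Y → b and Y → T id
  Overlap: { 'b' }
Conflict for Y: Y → Y id b and Y → T id
  Overlap: { 'b', 'id' }
Conflict for T: T → Y / Y and T → id /
  Overlap: { 'id' }
Conflict for T: T → Y / Y and T → b b id
  Overlap: { 'b' }

Answer: Yes. Y → b / Y → Y id b on { 'b' }; Y → b / Y → T id on { 'b' }; Y → Y id b / Y → T id on { 'b', 'id' }; T → Y '/' Y / T → id '/' on { 'id' }; T → Y '/' Y / T → b b id on { 'b' }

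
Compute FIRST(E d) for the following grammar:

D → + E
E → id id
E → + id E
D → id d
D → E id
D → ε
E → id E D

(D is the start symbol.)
{ '+', 'id' }

FIRST sets of the non-terminals involved (from the grammar, by fixed-point iteration):
  FIRST(E) = { '+', 'id' }

To compute FIRST(E d), process the symbols left to right:
Symbol E is a non-terminal. Add FIRST(E) \ {ε} = { '+', 'id' }
E is not nullable (ε ∉ FIRST(E)), so stop here.
FIRST(E d) = { '+', 'id' }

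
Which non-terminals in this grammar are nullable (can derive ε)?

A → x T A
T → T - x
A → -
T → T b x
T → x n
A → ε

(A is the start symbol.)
{ 'A' }

A non-terminal is nullable if it can derive ε (the empty string): either it has an ε-production, or it has a production whose right-hand side consists entirely of nullable non-terminals.

ε-productions: A → ε
So A is immediately nullable.
No further non-terminal can be added: every production for the remaining non-terminals contains a terminal or a non-nullable non-terminal.
Nullable = { 'A' }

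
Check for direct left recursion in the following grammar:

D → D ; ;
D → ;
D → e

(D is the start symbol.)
Direct left recursion occurs when N → N α for some non-terminal N (the right-hand side begins with the left-hand side itself).

D → D ; ;: LEFT RECURSIVE (starts with D)
D → ;: starts with ';'
D → e: starts with e

The grammar has direct left recursion on: D.

Answer: Yes, D is left-recursive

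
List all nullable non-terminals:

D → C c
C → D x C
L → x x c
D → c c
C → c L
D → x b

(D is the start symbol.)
None

There are no ε-productions, so no non-terminal can derive ε.
No non-terminals are nullable.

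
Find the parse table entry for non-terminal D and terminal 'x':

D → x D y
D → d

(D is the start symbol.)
D → x D y

To find M[D, 'x'], we find productions for D where 'x' is in the predict set (PREDICT(N → α) = (FIRST(α) \ {ε}) ∪ (FOLLOW(N) if α ⇒* ε)).

D → x D y: PREDICT = { 'x' }
  'x' is in predict set, so this production goes in M[D, 'x']
D → d: PREDICT = { 'd' }

M[D, 'x'] = D → x D y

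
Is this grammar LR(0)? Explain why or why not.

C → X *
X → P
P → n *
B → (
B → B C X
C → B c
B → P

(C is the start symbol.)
No. Reduce-reduce conflict: [B → P .] and [X → P .]

Augment with C' → C and build the canonical LR(0) collection (I0 = CLOSURE({[C' → . C]}), then GOTO on every symbol after a dot until no new states appear). It has 13 states:
  I0: { [B → . (], [B → . B C X], [B → . P], [C → . B c], [C → . X *], [C' → . C], [P → . n *], [X → . P] }  — shift
  I1: { [B → ( .] }  — reduce
  I2: { [B → . (], [B → . B C X], [B → . P], [B → B . C X], [C → . B c], [C → . X *], [C → B . c], [P → . n *], [X → . P] }  — shift
  I3: { [C' → C .] }  — accept
  I4: { [B → P .], [X → P .] }  — 2 reduces
  I5: { [C → X . *] }  — shift
  I6: { [P → n . *] }  — shift
  I7: { [P → n * .] }  — reduce
  I8: { [C → X * .] }  — reduce
  I9: { [B → B C . X], [P → . n *], [X → . P] }  — shift
  I10: { [C → B c .] }  — reduce
  I11: { [X → P .] }  — reduce
  I12: { [B → B C X .] }  — reduce

Conflict in state I4:
  Reduce-reduce conflict: [B → P .] and [X → P .]
So the grammar is NOT LR(0).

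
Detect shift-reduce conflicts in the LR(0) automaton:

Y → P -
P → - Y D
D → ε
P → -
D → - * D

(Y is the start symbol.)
Yes — I1: [P → - .] vs [P → . -]; I5: [D → .] vs [D → . - * D]; I8: [D → .] vs [D → . - * D]

A shift-reduce conflict occurs when an LR(0) state has both:
  - a complete (reduce) item [A → α .] (dot at the end), and
  - a shift item [B → β . c γ] (dot before a terminal).

Augment with Y' → Y and build the canonical LR(0) collection (I0 = CLOSURE({[Y' → . Y]}), then GOTO on every symbol after a dot until no new states appear). It has 10 states:
  I0: { [P → . - Y D], [P → . -], [Y → . P -], [Y' → . Y] }  — shift
  I1: { [P → - . Y D], [P → - .], [P → . - Y D], [P → . -], [Y → . P -] }  — shift, reduce
  I2: { [Y → P . -] }  — shift
  I3: { [Y' → Y .] }  — accept
  I4: { [Y → P - .] }  — reduce
  I5: { [D → . - * D], [D → .], [P → - Y . D] }  — shift, reduce
  I6: { [D → - . * D] }  — shift
  I7: { [P → - Y D .] }  — reduce
  I8: { [D → - * . D], [D → . - * D], [D → .] }  — shift, reduce
  I9: { [D → - * D .] }  — reduce

I1 contains reduce item [P → - .] and shift items [P → . -], [P → . - Y D] — shift-reduce conflict.
I5 contains reduce item [D → .] and shift item [D → . - * D] — shift-reduce conflict.
I8 contains reduce item [D → .] and shift item [D → . - * D] — shift-reduce conflict.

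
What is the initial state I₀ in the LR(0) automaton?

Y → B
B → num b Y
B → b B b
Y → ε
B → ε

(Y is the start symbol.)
First, augment the grammar with Y' → Y
I₀ = CLOSURE({ [Y' → . Y] }):
  [Y' → . Y] has the dot before Y: add [Y → . B], [Y → .]
  [Y → . B] has the dot before B: add [B → . num b Y], [B → . b B b], [B → .]
No further items can be added.

I₀ = { [B → . b B b], [B → . num b Y], [B → .], [Y → . B], [Y → .], [Y' → . Y] }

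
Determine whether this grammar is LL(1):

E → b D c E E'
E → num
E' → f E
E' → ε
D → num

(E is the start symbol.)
A grammar is LL(1) if for each non-terminal N with multiple productions, the predict sets of those productions are pairwise disjoint, where PREDICT(N → α) = (FIRST(α) \ {ε}) ∪ (FOLLOW(N) if α ⇒* ε).

Relevant sets:
  FOLLOW(E') = { $, 'f' }

For E:
  PREDICT(E → b D c E E') = { 'b' }
  PREDICT(E → num) = { 'num' }
For E':
  PREDICT(E' → f E) = { 'f' }
  PREDICT(E' → ε) = { $, 'f' }
D has a single production, so nothing to check there.

Conflict found: Predict set conflict for E': { 'f' }
The grammar is NOT LL(1).

Answer: No. Predict set conflict for E': { 'f' }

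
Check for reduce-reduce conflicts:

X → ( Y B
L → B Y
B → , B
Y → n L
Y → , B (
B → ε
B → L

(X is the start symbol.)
Yes — I8: [B → L .] vs [Y → n L .]

Augment with X' → X and build the canonical LR(0) collection (I0 = CLOSURE({[X' → . X]}), then GOTO on every symbol after a dot until no new states appear). It has 15 states:
  I0: { [X → . ( Y B], [X' → . X] }  — shift
  I1: { [X → ( . Y B], [Y → . , B (], [Y → . n L] }  — shift
  I2: { [X' → X .] }  — accept
  I3: { [B → . , B], [B → . L], [B → .], [L → . B Y], [Y → , . B (] }  — shift, reduce
  I4: { [B → . , B], [B → . L], [B → .], [L → . B Y], [X → ( Y . B] }  — shift, reduce
  I5: { [B → . , B], [B → . L], [B → .], [L → . B Y], [Y → n . L] }  — shift, reduce
  I6: { [B → , . B], [B → . , B], [B → . L], [B → .], [L → . B Y] }  — shift, reduce
  I7: { [L → B . Y], [Y → . , B (], [Y → . n L] }  — shift
  I8: { [B → L .], [Y → n L .] }  — 2 reduces
  I9: { [L → B Y .] }  — reduce
  I10: { [B → , B .], [L → B . Y], [Y → . , B (], [Y → . n L] }  — shift, reduce
  I11: { [B → L .] }  — reduce
  I12: { [L → B . Y], [X → ( Y B .], [Y → . , B (], [Y → . n L] }  — shift, reduce
  I13: { [L → B . Y], [Y → , B . (], [Y → . , B (], [Y → . n L] }  — shift
  I14: { [Y → , B ( .] }  — reduce

I8 contains complete items [B → L .], [Y → n L .] — reduce-reduce conflict.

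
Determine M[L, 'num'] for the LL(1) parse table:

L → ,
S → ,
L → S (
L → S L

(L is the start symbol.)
Empty (error entry)

To find M[L, 'num'], we find productions for L where 'num' is in the predict set (PREDICT(N → α) = (FIRST(α) \ {ε}) ∪ (FOLLOW(N) if α ⇒* ε)).

Relevant sets:
  FIRST(S) = { ',' }

L → ,: PREDICT = { ',' }
L → S (: PREDICT = { ',' }
L → S L: PREDICT = { ',' }

M[L, 'num'] is empty (no production applies)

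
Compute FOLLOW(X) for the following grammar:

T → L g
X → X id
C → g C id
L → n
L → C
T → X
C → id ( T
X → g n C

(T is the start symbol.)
To compute FOLLOW(X), find every occurrence of X on a right-hand side N → α X β: add FIRST(β) \ {ε}, and if β is empty or nullable also add FOLLOW(N). Iterate to a fixed point.

In X → X id: X is followed by id, add FIRST(id) \ {ε} = { 'id' }
In T → X: X is at the end, add FOLLOW(T)

The FOLLOW sets referred to above (computed the same way, to a fixed point):
  FOLLOW(T) = { $, 'g', 'id' }

Taking the union: FOLLOW(X) = { $, 'g', 'id' }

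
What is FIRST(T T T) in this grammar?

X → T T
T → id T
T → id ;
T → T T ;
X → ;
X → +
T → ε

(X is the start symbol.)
{ ';', 'id', ε }

FIRST sets of the non-terminals involved (from the grammar, by fixed-point iteration):
  FIRST(T) = { ';', 'id', ε }

To compute FIRST(T T T), process the symbols left to right:
Symbol T is a non-terminal. Add FIRST(T) \ {ε} = { ';', 'id' }
T is nullable (ε ∈ FIRST(T)), continue to the next symbol.
Symbol T is a non-terminal. Add FIRST(T) \ {ε} = { ';', 'id' }
T is nullable (ε ∈ FIRST(T)), continue to the next symbol.
Symbol T is a non-terminal. Add FIRST(T) \ {ε} = { ';', 'id' }
T is nullable (ε ∈ FIRST(T)), continue to the next symbol.
All symbols are nullable, so ε is in the result.
FIRST(T T T) = { ';', 'id', ε }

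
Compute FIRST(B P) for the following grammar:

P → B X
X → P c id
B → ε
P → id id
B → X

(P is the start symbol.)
FIRST sets of the non-terminals involved (from the grammar, by fixed-point iteration):
  FIRST(B) = { 'id', ε }
  FIRST(P) = { 'id' }

To compute FIRST(B P), process the symbols left to right:
Symbol B is a non-terminal. Add FIRST(B) \ {ε} = { 'id' }
B is nullable (ε ∈ FIRST(B)), continue to the next symbol.
Symbol P is a non-terminal. Add FIRST(P) \ {ε} = { 'id' }
P is not nullable (ε ∉ FIRST(P)), so stop here.
FIRST(B P) = { 'id' }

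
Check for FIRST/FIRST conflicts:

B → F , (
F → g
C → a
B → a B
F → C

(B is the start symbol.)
A FIRST/FIRST conflict occurs when two productions N → α and N → β for the same non-terminal have FIRST(α) ∩ FIRST(β) ≠ ∅ (with ε ∈ FIRST of a nullable right-hand side, so two nullable alternatives also conflict).

FIRST sets of the non-terminals at (or reachable through a nullable prefix from) the front of some alternative:
  FIRST(F) = { 'a', 'g' }
  FIRST(C) = { 'a' }

Productions for B:
  B → F , (: FIRST = { 'a', 'g' }
  B → a B: FIRST = { 'a' }
Productions for F:
  F → g: FIRST = { 'g' }
  F → C: FIRST = { 'a' }
C has only one production, so no FIRST/FIRST conflict is possible there.

Conflict for B: B → F , ( and B → a B
  Overlap: { 'a' }

Answer: Yes. B → F ',' '(' / B → a B on { 'a' }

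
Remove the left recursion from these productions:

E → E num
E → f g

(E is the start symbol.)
E → f g E'
E' → num E'
E' → ε

E is directly left-recursive. The standard transformation for
  A → A α₁ | ... | A α_m | β₁ | ... | β_n
is
  A  → β₁ A' | ... | β_n A'
  A' → α₁ A' | ... | α_m A' | ε

E → f g becomes E → f g E'
E → E num becomes E' → num E'
Add E' → ε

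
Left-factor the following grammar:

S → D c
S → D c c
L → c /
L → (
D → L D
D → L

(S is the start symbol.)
S → D c S'
S' → ε
S' → c
L → c /
L → (
D → L D'
D' → D
D' → ε

Left-factoring transforms A → αβ₁ | αβ₂ into A → αA' and A' → β₁ | β₂
(α is the longest common prefix among the alternatives). Repeat until
no nonterminal has two alternatives with a common prefix.

Round 1: S has alternatives sharing prefix 'D c'. Introduce S': S → D c S'
  Add: S' → ε
  Add: S' → c

Round 2: D has alternatives sharing prefix 'L'. Introduce D': D → L D'
  Add: D' → D
  Add: D' → ε

No remaining common prefixes — done.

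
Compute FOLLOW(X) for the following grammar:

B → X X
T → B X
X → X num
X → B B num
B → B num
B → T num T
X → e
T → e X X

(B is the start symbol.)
{ $, 'e', 'num' }

In B → X X: X is followed by X, add FIRST(X) \ {ε} = { 'e' }
In B → X X: X is at the end, add FOLLOW(B)
In T → B X: X is at the end, add FOLLOW(T)
In X → X num: X is followed by num, add FIRST(num) \ {ε} = { 'num' }
In T → e X X: X is followed by X, add FIRST(X) \ {ε} = { 'e' }
In T → e X X: X is at the end, add FOLLOW(T)

The FOLLOW sets referred to above (computed the same way, to a fixed point):
  FOLLOW(B) = { $, 'e', 'num' }
  FOLLOW(T) = { $, 'e', 'num' }

Taking the union: FOLLOW(X) = { $, 'e', 'num' }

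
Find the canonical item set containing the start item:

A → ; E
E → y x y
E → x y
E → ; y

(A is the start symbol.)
{ [A → . ; E], [A' → . A] }

First, augment the grammar with A' → A
I₀ = CLOSURE({ [A' → . A] }):
  [A' → . A] has the dot before A: add [A → . ; E]
No further items can be added.

I₀ = { [A → . ; E], [A' → . A] }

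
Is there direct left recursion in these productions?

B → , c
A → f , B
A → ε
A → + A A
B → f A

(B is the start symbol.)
Direct left recursion occurs when N → N α for some non-terminal N (the right-hand side begins with the left-hand side itself).

B → , c: starts with ','
A → f , B: starts with f
A → ε: starts with ε
A → + A A: starts with '+'
B → f A: starts with f

No direct left recursion found.

Answer: No direct left recursion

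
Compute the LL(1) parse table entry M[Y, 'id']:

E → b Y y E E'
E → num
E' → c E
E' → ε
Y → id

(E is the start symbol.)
Y → id

To find M[Y, 'id'], we find productions for Y where 'id' is in the predict set (PREDICT(N → α) = (FIRST(α) \ {ε}) ∪ (FOLLOW(N) if α ⇒* ε)).

Y → id: PREDICT = { 'id' }
  'id' is in predict set, so this production goes in M[Y, 'id']

M[Y, 'id'] = Y → id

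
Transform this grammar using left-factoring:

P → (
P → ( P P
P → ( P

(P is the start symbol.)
P → ( P'
P' → ε
P' → P P''
P'' → P
P'' → ε

Left-factoring transforms A → αβ₁ | αβ₂ into A → αA' and A' → β₁ | β₂
(α is the longest common prefix among the alternatives). Repeat until
no nonterminal has two alternatives with a common prefix.

Round 1: P has alternatives sharing prefix '('. Introduce P': P → ( P'
  Add: P' → ε
  Add: P' → P P
  Add: P' → P

Round 2: P' has alternatives sharing prefix 'P'. Introduce P'': P' → P P''
  Add: P'' → P
  Add: P'' → ε

No remaining common prefixes — done.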